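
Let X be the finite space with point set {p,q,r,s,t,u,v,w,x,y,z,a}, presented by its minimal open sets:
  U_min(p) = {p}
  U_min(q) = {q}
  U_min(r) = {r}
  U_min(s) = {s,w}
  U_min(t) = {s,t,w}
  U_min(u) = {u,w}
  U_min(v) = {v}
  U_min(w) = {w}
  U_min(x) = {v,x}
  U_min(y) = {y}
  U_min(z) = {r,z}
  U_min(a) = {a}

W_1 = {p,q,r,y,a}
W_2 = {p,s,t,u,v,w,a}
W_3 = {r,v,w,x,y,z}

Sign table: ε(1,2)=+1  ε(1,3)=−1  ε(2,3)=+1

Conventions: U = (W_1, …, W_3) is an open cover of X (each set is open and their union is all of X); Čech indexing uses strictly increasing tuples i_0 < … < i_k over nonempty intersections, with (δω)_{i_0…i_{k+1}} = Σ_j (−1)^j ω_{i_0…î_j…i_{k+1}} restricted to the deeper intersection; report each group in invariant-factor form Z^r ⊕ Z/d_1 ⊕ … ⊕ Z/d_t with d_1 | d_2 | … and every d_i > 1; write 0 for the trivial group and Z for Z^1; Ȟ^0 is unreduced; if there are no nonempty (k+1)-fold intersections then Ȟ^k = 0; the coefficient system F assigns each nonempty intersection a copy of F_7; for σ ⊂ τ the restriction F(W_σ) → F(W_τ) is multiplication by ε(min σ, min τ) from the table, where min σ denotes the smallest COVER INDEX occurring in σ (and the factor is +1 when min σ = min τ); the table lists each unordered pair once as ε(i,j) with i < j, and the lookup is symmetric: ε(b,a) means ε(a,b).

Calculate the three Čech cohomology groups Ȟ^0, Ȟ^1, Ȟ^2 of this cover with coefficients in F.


Ȟ^0 ≅ 0,  Ȟ^1 ≅ 0,  Ȟ^2 ≅ 0

nonempty overlaps:
  W12={p,a} W13={r,y} W23={v,w}
C dims 3,3; δ0: rk_F7 3
degree 0: 3−3−0 = 0 → Ȟ^0 ≅ 0
degree 1: 3−0−3 = 0 → Ȟ^1 ≅ 0
degree 2: 0−0−0 = 0 → Ȟ^2 ≅ 0


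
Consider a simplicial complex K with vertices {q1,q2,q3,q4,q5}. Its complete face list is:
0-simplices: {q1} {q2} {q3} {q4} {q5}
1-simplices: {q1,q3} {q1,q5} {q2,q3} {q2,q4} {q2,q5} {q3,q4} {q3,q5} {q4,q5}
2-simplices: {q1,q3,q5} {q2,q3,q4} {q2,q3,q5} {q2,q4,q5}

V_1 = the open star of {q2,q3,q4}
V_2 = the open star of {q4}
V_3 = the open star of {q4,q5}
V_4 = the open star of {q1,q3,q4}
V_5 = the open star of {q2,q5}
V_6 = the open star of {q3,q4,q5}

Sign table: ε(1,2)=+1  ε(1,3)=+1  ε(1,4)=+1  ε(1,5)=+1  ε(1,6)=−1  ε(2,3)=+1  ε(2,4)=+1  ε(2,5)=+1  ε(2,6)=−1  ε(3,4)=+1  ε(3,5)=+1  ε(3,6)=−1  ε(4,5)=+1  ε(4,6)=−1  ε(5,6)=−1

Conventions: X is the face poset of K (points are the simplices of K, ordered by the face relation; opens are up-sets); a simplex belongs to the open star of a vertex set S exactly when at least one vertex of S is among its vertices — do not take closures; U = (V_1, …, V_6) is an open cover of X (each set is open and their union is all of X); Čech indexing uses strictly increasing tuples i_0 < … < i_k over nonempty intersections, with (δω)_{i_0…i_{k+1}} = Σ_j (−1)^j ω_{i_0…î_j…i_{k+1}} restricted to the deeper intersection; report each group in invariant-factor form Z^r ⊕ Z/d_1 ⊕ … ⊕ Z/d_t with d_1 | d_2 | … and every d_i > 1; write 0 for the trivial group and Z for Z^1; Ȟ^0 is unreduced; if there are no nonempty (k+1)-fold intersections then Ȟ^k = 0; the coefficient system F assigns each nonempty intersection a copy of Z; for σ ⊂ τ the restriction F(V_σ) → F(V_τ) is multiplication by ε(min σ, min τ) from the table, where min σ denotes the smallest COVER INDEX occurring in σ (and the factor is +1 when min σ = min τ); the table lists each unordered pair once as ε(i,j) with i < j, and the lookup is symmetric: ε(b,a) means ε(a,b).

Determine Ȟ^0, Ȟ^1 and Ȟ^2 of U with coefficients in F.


Ȟ^0(U;F) ≅ Z,  Ȟ^1(U;F) ≅ 0,  Ȟ^2(U;F) ≅ 0

nonempty intersections:
  V1={{q2},{q3},{q4},{q1,q3},{q2,q3},{q2,q4},{q2,q5},{q3,q4},{q3,q5},{q4,q5},{q1,q3,q5},{q2,q3,q4},{q2,q3,q5},{q2,q4,q5}} V2={{q4},{q2,q4},{q3,q4},{q4,q5},{q2,q3,q4},{q2,q4,q5}} V3={{q4},{q5},{q1,q5},{q2,q4},{q2,q5},{q3,q4},{q3,q5},{q4,q5},{q1,q3,q5},{q2,q3,q4},{q2,q3,q5},{q2,q4,q5}} V4={{q1},{q3},{q4},{q1,q3},{q1,q5},{q2,q3},{q2,q4},{q3,q4},{q3,q5},{q4,q5},{q1,q3,q5},{q2,q3,q4},{q2,q3,q5},{q2,q4,q5}} V5={{q2},{q5},{q1,q5},{q2,q3},{q2,q4},{q2,q5},{q3,q5},{q4,q5},{q1,q3,q5},{q2,q3,q4},{q2,q3,q5},{q2,q4,q5}} V6={{q3},{q4},{q5},{q1,q3},{q1,q5},{q2,q3},{q2,q4},{q2,q5},{q3,q4},{q3,q5},{q4,q5},{q1,q3,q5},{q2,q3,q4},{q2,q3,q5},{q2,q4,q5}}
  V12={{q4},{q2,q4},{q3,q4},{q4,q5},{q2,q3,q4},{q2,q4,q5}} V13={{q4},{q2,q4},{q2,q5},{q3,q4},{q3,q5},{q4,q5},{q1,q3,q5},{q2,q3,q4},{q2,q3,q5},{q2,q4,q5}} V14={{q3},{q4},{q1,q3},{q2,q3},{q2,q4},{q3,q4},{q3,q5},{q4,q5},{q1,q3,q5},{q2,q3,q4},{q2,q3,q5},{q2,q4,q5}} V15={{q2},{q2,q3},{q2,q4},{q2,q5},{q3,q5},{q4,q5},{q1,q3,q5},{q2,q3,q4},{q2,q3,q5},{q2,q4,q5}} V16={{q3},{q4},{q1,q3},{q2,q3},{q2,q4},{q2,q5},{q3,q4},{q3,q5},{q4,q5},{q1,q3,q5},{q2,q3,q4},{q2,q3,q5},{q2,q4,q5}} V23={{q4},{q2,q4},{q3,q4},{q4,q5},{q2,q3,q4},{q2,q4,q5}} V24={{q4},{q2,q4},{q3,q4},{q4,q5},{q2,q3,q4},{q2,q4,q5}} V25={{q2,q4},{q4,q5},{q2,q3,q4},{q2,q4,q5}} V26={{q4},{q2,q4},{q3,q4},{q4,q5},{q2,q3,q4},{q2,q4,q5}} V34={{q4},{q1,q5},{q2,q4},{q3,q4},{q3,q5},{q4,q5},{q1,q3,q5},{q2,q3,q4},{q2,q3,q5},{q2,q4,q5}} V35={{q5},{q1,q5},{q2,q4},{q2,q5},{q3,q5},{q4,q5},{q1,q3,q5},{q2,q3,q4},{q2,q3,q5},{q2,q4,q5}} V36={{q4},{q5},{q1,q5},{q2,q4},{q2,q5},{q3,q4},{q3,q5},{q4,q5},{q1,q3,q5},{q2,q3,q4},{q2,q3,q5},{q2,q4,q5}} V45={{q1,q5},{q2,q3},{q2,q4},{q3,q5},{q4,q5},{q1,q3,q5},{q2,q3,q4},{q2,q3,q5},{q2,q4,q5}} V46={{q3},{q4},{q1,q3},{q1,q5},{q2,q3},{q2,q4},{q3,q4},{q3,q5},{q4,q5},{q1,q3,q5},{q2,q3,q4},{q2,q3,q5},{q2,q4,q5}} V56={{q5},{q1,q5},{q2,q3},{q2,q4},{q2,q5},{q3,q5},{q4,q5},{q1,q3,q5},{q2,q3,q4},{q2,q3,q5},{q2,q4,q5}}
  V123={{q4},{q2,q4},{q3,q4},{q4,q5},{q2,q3,q4},{q2,q4,q5}} V124={{q4},{q2,q4},{q3,q4},{q4,q5},{q2,q3,q4},{q2,q4,q5}} V125={{q2,q4},{q4,q5},{q2,q3,q4},{q2,q4,q5}} V126={{q4},{q2,q4},{q3,q4},{q4,q5},{q2,q3,q4},{q2,q4,q5}} V134={{q4},{q2,q4},{q3,q4},{q3,q5},{q4,q5},{q1,q3,q5},{q2,q3,q4},{q2,q3,q5},{q2,q4,q5}} V135={{q2,q4},{q2,q5},{q3,q5},{q4,q5},{q1,q3,q5},{q2,q3,q4},{q2,q3,q5},{q2,q4,q5}} V136={{q4},{q2,q4},{q2,q5},{q3,q4},{q3,q5},{q4,q5},{q1,q3,q5},{q2,q3,q4},{q2,q3,q5},{q2,q4,q5}} V145={{q2,q3},{q2,q4},{q3,q5},{q4,q5},{q1,q3,q5},{q2,q3,q4},{q2,q3,q5},{q2,q4,q5}} V146={{q3},{q4},{q1,q3},{q2,q3},{q2,q4},{q3,q4},{q3,q5},{q4,q5},{q1,q3,q5},{q2,q3,q4},{q2,q3,q5},{q2,q4,q5}} V156={{q2,q3},{q2,q4},{q2,q5},{q3,q5},{q4,q5},{q1,q3,q5},{q2,q3,q4},{q2,q3,q5},{q2,q4,q5}} V234={{q4},{q2,q4},{q3,q4},{q4,q5},{q2,q3,q4},{q2,q4,q5}} V235={{q2,q4},{q4,q5},{q2,q3,q4},{q2,q4,q5}} V236={{q4},{q2,q4},{q3,q4},{q4,q5},{q2,q3,q4},{q2,q4,q5}} V245={{q2,q4},{q4,q5},{q2,q3,q4},{q2,q4,q5}} V246={{q4},{q2,q4},{q3,q4},{q4,q5},{q2,q3,q4},{q2,q4,q5}} V256={{q2,q4},{q4,q5},{q2,q3,q4},{q2,q4,q5}} V345={{q1,q5},{q2,q4},{q3,q5},{q4,q5},{q1,q3,q5},{q2,q3,q4},{q2,q3,q5},{q2,q4,q5}} V346={{q4},{q1,q5},{q2,q4},{q3,q4},{q3,q5},{q4,q5},{q1,q3,q5},{q2,q3,q4},{q2,q3,q5},{q2,q4,q5}} V356={{q5},{q1,q5},{q2,q4},{q2,q5},{q3,q5},{q4,q5},{q1,q3,q5},{q2,q3,q4},{q2,q3,q5},{q2,q4,q5}} V456={{q1,q5},{q2,q3},{q2,q4},{q3,q5},{q4,q5},{q1,q3,q5},{q2,q3,q4},{q2,q3,q5},{q2,q4,q5}}
  V1234={{q4},{q2,q4},{q3,q4},{q4,q5},{q2,q3,q4},{q2,q4,q5}} V1235={{q2,q4},{q4,q5},{q2,q3,q4},{q2,q4,q5}} V1236={{q4},{q2,q4},{q3,q4},{q4,q5},{q2,q3,q4},{q2,q4,q5}} V1245={{q2,q4},{q4,q5},{q2,q3,q4},{q2,q4,q5}} V1246={{q4},{q2,q4},{q3,q4},{q4,q5},{q2,q3,q4},{q2,q4,q5}} V1256={{q2,q4},{q4,q5},{q2,q3,q4},{q2,q4,q5}} V1345={{q2,q4},{q3,q5},{q4,q5},{q1,q3,q5},{q2,q3,q4},{q2,q3,q5},{q2,q4,q5}} V1346={{q4},{q2,q4},{q3,q4},{q3,q5},{q4,q5},{q1,q3,q5},{q2,q3,q4},{q2,q3,q5},{q2,q4,q5}} V1356={{q2,q4},{q2,q5},{q3,q5},{q4,q5},{q1,q3,q5},{q2,q3,q4},{q2,q3,q5},{q2,q4,q5}} V1456={{q2,q3},{q2,q4},{q3,q5},{q4,q5},{q1,q3,q5},{q2,q3,q4},{q2,q3,q5},{q2,q4,q5}} V2345={{q2,q4},{q4,q5},{q2,q3,q4},{q2,q4,q5}} V2346={{q4},{q2,q4},{q3,q4},{q4,q5},{q2,q3,q4},{q2,q4,q5}} V2356={{q2,q4},{q4,q5},{q2,q3,q4},{q2,q4,q5}} V2456={{q2,q4},{q4,q5},{q2,q3,q4},{q2,q4,q5}} V3456={{q1,q5},{q2,q4},{q3,q5},{q4,q5},{q1,q3,q5},{q2,q3,q4},{q2,q3,q5},{q2,q4,q5}}
  V12345={{q2,q4},{q4,q5},{q2,q3,q4},{q2,q4,q5}} V12346={{q4},{q2,q4},{q3,q4},{q4,q5},{q2,q3,q4},{q2,q4,q5}} V12356={{q2,q4},{q4,q5},{q2,q3,q4},{q2,q4,q5}} V12456={{q2,q4},{q4,q5},{q2,q3,q4},{q2,q4,q5}} V13456={{q2,q4},{q3,q5},{q4,q5},{q1,q3,q5},{q2,q3,q4},{q2,q3,q5},{q2,q4,q5}} V23456={{q2,q4},{q4,q5},{q2,q3,q4},{q2,q4,q5}}
  V123456={{q2,q4},{q4,q5},{q2,q3,q4},{q2,q4,q5}}
C dims 6,15,20,15; δ0: rk 5, SNF 1^5; δ1: rk 10, SNF 1^10; δ2: rk 10, SNF 1^10
Ȟ^0: (6−5)−0=1 ⇒ Z
Ȟ^1: (15−10)−5=0 ⇒ 0
Ȟ^2: (20−10)−10=0 ⇒ 0


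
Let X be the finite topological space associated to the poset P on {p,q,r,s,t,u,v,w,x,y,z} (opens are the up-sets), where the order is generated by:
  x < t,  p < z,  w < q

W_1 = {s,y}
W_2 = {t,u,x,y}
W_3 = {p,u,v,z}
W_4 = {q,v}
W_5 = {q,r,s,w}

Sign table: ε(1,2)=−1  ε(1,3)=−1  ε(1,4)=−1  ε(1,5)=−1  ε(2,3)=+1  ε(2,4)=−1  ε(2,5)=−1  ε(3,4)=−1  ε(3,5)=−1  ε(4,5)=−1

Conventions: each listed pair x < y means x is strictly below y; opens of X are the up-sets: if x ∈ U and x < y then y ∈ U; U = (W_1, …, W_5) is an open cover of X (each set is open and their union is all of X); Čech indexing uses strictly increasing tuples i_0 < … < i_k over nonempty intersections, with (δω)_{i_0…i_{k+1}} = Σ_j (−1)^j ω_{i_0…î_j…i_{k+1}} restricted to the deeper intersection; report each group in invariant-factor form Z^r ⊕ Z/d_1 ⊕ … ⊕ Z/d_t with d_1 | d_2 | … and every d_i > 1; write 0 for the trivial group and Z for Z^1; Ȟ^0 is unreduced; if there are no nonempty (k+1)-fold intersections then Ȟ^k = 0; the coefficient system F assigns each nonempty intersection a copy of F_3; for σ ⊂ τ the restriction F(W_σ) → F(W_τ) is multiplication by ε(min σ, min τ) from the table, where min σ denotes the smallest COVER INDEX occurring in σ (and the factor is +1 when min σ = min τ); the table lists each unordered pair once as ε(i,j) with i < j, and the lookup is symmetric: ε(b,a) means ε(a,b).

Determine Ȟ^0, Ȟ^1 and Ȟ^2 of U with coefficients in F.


nerve simplices:
  W12={y} W15={s} W23={u} W34={v} W45={q}
C dims 5,5; δ0: rk_F3 4
degree 0: 5−4−0 = 1 → Ȟ^0 ≅ Z/3
degree 1: 5−0−4 = 1 → Ȟ^1 ≅ Z/3
degree 2: 0−0−0 = 0 → Ȟ^2 ≅ 0

Ȟ^0 ≅ Z/3, Ȟ^1 ≅ Z/3, Ȟ^2 ≅ 0


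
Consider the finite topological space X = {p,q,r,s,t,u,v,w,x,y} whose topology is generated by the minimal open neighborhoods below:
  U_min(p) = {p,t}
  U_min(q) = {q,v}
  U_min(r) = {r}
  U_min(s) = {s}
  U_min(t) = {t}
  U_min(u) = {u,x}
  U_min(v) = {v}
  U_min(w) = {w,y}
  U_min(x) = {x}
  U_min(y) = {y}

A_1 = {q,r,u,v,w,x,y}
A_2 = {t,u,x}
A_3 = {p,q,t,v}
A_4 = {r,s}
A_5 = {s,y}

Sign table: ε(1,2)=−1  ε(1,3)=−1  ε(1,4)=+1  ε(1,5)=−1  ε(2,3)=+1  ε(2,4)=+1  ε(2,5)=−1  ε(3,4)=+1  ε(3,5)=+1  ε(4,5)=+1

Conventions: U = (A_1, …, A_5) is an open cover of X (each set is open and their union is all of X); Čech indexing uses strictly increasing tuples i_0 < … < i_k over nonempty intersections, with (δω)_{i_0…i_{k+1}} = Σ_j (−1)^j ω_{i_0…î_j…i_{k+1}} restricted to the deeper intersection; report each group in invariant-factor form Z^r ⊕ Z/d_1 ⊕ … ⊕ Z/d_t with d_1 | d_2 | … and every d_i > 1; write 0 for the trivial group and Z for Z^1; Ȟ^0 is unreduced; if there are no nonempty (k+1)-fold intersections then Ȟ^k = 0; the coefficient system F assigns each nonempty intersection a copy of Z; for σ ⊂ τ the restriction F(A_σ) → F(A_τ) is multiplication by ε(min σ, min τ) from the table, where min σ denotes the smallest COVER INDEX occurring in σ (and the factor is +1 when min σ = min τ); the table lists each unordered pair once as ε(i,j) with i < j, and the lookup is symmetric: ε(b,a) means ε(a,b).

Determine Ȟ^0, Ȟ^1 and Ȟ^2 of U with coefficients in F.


Ȟ^0(U;F) ≅ 0, Ȟ^1(U;F) ≅ Z ⊕ Z/2, Ȟ^2(U;F) ≅ 0

nonempty intersections:
  A12={u,x} A13={q,v} A14={r} A15={y} A23={t} A45={s}
C dims 5,6; δ0: rk 5, SNF 1^4·2
Ȟ^0: (5−5)−0=0 ⇒ 0
Ȟ^1: (6−0)−5=1 plus torsion [2] ⇒ Z ⊕ Z/2
Ȟ^2: (0−0)−0=0 ⇒ 0


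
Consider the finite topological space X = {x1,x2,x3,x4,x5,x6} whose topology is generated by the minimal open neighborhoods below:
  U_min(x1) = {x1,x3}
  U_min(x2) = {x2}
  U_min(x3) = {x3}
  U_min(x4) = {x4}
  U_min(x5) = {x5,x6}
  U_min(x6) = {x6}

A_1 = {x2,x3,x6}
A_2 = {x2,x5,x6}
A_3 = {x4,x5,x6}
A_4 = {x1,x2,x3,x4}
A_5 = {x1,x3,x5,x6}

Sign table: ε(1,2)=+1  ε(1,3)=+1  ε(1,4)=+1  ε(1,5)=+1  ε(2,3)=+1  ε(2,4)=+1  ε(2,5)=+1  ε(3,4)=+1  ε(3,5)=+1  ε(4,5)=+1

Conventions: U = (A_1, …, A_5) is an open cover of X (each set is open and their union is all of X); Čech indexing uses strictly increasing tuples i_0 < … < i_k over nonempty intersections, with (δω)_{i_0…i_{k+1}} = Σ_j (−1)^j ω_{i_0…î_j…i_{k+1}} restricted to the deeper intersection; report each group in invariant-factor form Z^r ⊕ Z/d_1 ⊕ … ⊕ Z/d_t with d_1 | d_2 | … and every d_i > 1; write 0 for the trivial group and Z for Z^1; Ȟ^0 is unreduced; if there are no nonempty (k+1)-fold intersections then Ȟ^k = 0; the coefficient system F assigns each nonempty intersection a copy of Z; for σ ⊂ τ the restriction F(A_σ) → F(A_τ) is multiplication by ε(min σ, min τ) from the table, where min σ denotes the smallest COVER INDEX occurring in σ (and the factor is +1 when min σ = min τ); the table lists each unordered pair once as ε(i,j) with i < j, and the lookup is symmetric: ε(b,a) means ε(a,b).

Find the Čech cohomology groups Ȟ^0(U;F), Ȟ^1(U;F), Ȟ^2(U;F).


nerve simplices:
  A12={x2,x6} A13={x6} A14={x2,x3} A15={x3,x6} A23={x5,x6} A24={x2} A25={x5,x6} A34={x4} A35={x5,x6} A45={x1,x3}
  A123={x6} A124={x2} A125={x6} A135={x6} A145={x3} A235={x5,x6}
  A1235={x6}
C dims 5,10,6,1; δ0: rk 4, SNF 1^4; δ1: rk 5, SNF 1^5; δ2: rk 1, SNF 1^1
degree 0: 5−4−0 = 1 → Ȟ^0 ≅ Z
degree 1: 10−5−4 = 1 → Ȟ^1 ≅ Z
degree 2: 6−1−5 = 0 → Ȟ^2 ≅ 0

Ȟ^0(U;F) ≅ Z, Ȟ^1(U;F) ≅ Z and Ȟ^2(U;F) ≅ 0


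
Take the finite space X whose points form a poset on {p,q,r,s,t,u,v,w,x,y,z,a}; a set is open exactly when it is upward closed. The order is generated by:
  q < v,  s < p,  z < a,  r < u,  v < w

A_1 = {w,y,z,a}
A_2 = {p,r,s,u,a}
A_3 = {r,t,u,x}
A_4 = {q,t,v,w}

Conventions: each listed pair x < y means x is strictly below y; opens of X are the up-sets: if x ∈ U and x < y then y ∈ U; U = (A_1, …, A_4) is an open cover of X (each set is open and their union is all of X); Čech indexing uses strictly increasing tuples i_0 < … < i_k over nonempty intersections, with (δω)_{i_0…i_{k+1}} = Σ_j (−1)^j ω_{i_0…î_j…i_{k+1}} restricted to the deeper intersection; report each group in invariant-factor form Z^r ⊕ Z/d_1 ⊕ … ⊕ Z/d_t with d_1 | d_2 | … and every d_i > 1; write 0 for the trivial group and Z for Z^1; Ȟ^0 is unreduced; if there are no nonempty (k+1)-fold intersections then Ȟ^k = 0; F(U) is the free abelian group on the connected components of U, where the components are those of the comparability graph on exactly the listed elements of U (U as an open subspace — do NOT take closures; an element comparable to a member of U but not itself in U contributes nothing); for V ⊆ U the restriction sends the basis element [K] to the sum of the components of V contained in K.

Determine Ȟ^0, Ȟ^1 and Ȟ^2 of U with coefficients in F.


intersection data:
  A12={a} A14={w} A23={r,u} A34={t}
components per intersection:
  A1: {w} {y} {z,a}
  A2: {p,s} {r,u} {a}
  A3: {r,u} {t} {x}
  A4: {q,v,w} {t}
  A12: {a}
  A14: {w}
  A23: {r,u}
  A34: {t}
C dims 11,4; δ0: rk 4, SNF 1^4
Ȟ^0 = (11 − 4) − 0 = 7, so Ȟ^0 ≅ Z^7
Ȟ^1 = (4 − 0) − 4 = 0, so Ȟ^1 ≅ 0
Ȟ^2 = (0 − 0) − 0 = 0, so Ȟ^2 ≅ 0

Ȟ^0 = Z^7; Ȟ^1 = 0; Ȟ^2 = 0


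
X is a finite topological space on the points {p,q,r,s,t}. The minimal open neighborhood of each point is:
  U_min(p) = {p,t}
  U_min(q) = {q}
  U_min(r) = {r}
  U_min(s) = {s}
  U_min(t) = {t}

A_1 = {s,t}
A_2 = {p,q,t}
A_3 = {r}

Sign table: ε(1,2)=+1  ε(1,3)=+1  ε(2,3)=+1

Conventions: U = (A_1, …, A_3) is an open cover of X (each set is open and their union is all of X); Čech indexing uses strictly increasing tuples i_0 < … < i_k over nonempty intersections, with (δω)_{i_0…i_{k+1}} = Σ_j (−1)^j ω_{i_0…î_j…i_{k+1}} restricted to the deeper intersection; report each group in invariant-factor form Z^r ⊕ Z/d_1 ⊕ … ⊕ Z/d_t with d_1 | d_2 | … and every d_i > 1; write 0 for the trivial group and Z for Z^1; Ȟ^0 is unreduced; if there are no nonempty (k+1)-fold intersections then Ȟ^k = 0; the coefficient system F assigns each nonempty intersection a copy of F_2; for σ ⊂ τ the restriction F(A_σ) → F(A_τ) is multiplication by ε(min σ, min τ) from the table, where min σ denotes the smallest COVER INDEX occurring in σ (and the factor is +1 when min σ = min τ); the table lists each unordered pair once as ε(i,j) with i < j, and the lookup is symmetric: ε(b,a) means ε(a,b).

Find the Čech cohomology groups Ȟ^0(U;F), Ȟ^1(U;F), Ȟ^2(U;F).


Ȟ^0(U;F) ≅ Z/2 ⊕ Z/2; Ȟ^1(U;F) ≅ 0; Ȟ^2(U;F) ≅ 0

nerve of the cover:
  A12={t}
C dims 3,1; δ0: rk_F2 1
Ȟ^0 = (3 − 1) − 0 = 2, so Ȟ^0 ≅ Z/2 ⊕ Z/2
Ȟ^1 = (1 − 0) − 1 = 0, so Ȟ^1 ≅ 0
Ȟ^2 = (0 − 0) − 0 = 0, so Ȟ^2 ≅ 0


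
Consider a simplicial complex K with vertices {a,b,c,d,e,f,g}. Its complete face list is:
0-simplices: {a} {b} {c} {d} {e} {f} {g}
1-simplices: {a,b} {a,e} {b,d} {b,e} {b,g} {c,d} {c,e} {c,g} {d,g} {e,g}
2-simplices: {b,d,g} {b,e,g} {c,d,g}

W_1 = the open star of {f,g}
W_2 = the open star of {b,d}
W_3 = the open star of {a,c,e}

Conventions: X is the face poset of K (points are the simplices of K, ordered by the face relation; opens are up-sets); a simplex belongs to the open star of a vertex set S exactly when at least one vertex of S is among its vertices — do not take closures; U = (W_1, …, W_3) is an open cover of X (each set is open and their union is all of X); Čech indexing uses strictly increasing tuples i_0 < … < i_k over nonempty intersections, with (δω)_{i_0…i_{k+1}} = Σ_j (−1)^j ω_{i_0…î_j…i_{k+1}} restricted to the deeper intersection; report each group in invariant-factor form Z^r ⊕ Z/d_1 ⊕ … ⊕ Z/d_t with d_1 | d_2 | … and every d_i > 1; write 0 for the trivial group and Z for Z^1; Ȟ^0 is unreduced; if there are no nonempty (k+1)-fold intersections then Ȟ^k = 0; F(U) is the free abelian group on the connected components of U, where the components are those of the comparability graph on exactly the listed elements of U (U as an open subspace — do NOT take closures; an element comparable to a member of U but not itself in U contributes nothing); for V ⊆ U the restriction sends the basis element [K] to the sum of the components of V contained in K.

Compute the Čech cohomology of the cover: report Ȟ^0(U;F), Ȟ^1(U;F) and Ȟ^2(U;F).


cover nerve:
  W1={{f},{g},{b,g},{c,g},{d,g},{e,g},{b,d,g},{b,e,g},{c,d,g}} W2={{b},{d},{a,b},{b,d},{b,e},{b,g},{c,d},{d,g},{b,d,g},{b,e,g},{c,d,g}} W3={{a},{c},{e},{a,b},{a,e},{b,e},{c,d},{c,e},{c,g},{e,g},{b,e,g},{c,d,g}}
  W12={{b,g},{d,g},{b,d,g},{b,e,g},{c,d,g}} W13={{c,g},{e,g},{b,e,g},{c,d,g}} W23={{a,b},{b,e},{c,d},{b,e,g},{c,d,g}}
  W123={{b,e,g},{c,d,g}}
components per intersection:
  W1: {{f}} {{g},{b,g},{c,g},{d,g},{e,g},{b,d,g},{b,e,g},{c,d,g}}
  W2: {{b},{d},{a,b},{b,d},{b,e},{b,g},{c,d},{d,g},{b,d,g},{b,e,g},{c,d,g}}
  W3: {{a},{c},{e},{a,b},{a,e},{b,e},{c,d},{c,e},{c,g},{e,g},{b,e,g},{c,d,g}}
  W12: {{b,g},{d,g},{b,d,g},{b,e,g},{c,d,g}}
  W13: {{c,g},{c,d,g}} {{e,g},{b,e,g}}
  W23: {{a,b}} {{b,e},{b,e,g}} {{c,d},{c,d,g}}
  W123: {{b,e,g}} {{c,d,g}}
C dims 4,6,2; δ0: rk 2, SNF 1^2; δ1: rk 2, SNF 1^2
Ȟ^0: (4−2)−0=2 ⇒ Z^2
Ȟ^1: (6−2)−2=2 ⇒ Z^2
Ȟ^2: (2−0)−2=0 ⇒ 0

Ȟ^0 = Z^2, Ȟ^1 = Z^2 and Ȟ^2 = 0


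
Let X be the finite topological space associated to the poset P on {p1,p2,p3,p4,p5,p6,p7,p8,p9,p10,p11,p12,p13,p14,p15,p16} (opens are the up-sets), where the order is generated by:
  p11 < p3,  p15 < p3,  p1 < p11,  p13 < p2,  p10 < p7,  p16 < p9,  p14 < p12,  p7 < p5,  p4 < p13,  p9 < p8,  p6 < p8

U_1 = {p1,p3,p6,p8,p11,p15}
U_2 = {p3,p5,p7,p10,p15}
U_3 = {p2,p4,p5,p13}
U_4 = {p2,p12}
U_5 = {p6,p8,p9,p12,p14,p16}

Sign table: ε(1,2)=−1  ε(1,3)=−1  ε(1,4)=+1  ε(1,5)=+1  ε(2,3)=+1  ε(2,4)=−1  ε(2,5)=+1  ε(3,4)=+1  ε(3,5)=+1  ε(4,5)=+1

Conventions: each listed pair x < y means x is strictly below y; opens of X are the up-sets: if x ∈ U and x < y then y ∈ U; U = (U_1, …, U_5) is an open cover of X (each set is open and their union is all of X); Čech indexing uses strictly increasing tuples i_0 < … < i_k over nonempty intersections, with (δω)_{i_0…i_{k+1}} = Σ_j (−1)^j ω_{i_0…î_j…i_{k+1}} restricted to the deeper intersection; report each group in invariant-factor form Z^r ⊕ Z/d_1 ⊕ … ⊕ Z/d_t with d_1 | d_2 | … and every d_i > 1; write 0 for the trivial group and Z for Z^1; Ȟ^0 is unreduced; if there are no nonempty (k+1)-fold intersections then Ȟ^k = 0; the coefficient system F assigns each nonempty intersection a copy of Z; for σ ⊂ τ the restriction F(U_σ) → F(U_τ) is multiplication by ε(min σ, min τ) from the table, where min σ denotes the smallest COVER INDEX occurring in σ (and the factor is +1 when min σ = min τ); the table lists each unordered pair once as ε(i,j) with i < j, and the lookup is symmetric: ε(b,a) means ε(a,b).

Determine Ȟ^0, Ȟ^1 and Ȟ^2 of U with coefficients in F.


Ȟ^0(U;F) ≅ 0,  Ȟ^1(U;F) ≅ Z/2,  Ȟ^2(U;F) ≅ 0

nonempty intersections:
  U12={p3,p15} U15={p6,p8} U23={p5} U34={p2} U45={p12}
C dims 5,5; δ0: rk 5, SNF 1^4·2
Ȟ^0: (5−5)−0=0 ⇒ 0
Ȟ^1: (5−0)−5=0 plus torsion [2] ⇒ Z/2
Ȟ^2: (0−0)−0=0 ⇒ 0


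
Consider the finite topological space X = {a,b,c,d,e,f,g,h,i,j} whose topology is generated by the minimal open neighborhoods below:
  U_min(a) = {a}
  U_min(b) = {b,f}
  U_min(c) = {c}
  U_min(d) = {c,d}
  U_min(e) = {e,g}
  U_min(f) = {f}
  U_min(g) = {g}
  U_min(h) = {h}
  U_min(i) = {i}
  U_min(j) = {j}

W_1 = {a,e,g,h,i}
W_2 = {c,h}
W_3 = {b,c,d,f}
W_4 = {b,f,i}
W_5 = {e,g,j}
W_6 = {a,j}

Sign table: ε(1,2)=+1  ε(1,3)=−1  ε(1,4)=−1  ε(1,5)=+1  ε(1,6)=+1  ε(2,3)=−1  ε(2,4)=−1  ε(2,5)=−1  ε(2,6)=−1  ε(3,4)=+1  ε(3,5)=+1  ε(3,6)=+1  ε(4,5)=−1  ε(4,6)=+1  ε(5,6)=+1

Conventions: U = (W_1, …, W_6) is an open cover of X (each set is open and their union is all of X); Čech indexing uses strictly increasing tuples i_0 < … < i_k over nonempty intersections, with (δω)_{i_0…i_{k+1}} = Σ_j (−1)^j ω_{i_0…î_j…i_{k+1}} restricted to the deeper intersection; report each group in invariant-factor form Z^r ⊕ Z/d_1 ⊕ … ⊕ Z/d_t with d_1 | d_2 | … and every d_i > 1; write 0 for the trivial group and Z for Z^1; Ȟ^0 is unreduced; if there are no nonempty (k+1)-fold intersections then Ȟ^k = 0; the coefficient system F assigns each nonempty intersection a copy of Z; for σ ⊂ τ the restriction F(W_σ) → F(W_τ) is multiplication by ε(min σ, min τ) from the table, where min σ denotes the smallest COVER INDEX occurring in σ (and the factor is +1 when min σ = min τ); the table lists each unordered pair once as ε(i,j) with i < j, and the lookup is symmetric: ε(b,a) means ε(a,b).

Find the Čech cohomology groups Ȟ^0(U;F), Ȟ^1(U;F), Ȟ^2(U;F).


Ȟ^0(U;F) ≅ Z,  Ȟ^1(U;F) ≅ Z^2,  Ȟ^2(U;F) ≅ 0

nerve of the cover:
  W12={h} W14={i} W15={e,g} W16={a} W23={c} W34={b,f} W56={j}
C dims 6,7; δ0: rk 5, SNF 1^5
Ȟ^0 = (6 − 5) − 0 = 1, so Ȟ^0 ≅ Z
Ȟ^1 = (7 − 0) − 5 = 2, so Ȟ^1 ≅ Z^2
Ȟ^2 = (0 − 0) − 0 = 0, so Ȟ^2 ≅ 0


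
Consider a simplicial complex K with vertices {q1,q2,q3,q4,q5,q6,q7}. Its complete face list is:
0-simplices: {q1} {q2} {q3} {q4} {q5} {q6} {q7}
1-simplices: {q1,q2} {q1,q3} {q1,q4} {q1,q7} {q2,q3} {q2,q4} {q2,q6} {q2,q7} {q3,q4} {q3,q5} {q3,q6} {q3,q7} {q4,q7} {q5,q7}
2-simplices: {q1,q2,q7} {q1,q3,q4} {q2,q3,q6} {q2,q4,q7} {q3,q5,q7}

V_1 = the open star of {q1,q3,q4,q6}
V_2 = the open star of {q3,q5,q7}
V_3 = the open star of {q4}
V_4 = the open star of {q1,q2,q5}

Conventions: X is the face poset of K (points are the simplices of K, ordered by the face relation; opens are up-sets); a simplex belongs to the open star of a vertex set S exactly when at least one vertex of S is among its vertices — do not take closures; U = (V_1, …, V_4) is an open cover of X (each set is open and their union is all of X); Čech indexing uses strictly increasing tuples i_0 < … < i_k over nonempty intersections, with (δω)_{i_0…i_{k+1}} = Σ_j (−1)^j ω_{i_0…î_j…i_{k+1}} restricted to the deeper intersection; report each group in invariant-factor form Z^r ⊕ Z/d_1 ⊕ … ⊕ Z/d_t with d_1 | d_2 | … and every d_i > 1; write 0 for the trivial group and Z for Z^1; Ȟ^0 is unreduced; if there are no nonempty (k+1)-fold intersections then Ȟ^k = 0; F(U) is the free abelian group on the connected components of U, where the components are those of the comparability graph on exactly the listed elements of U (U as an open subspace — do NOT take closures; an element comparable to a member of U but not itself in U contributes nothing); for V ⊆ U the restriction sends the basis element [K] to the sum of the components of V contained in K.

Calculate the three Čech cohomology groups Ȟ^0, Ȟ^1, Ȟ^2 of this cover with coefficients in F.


nerve simplices:
  V1={{q1},{q3},{q4},{q6},{q1,q2},{q1,q3},{q1,q4},{q1,q7},{q2,q3},{q2,q4},{q2,q6},{q3,q4},{q3,q5},{q3,q6},{q3,q7},{q4,q7},{q1,q2,q7},{q1,q3,q4},{q2,q3,q6},{q2,q4,q7},{q3,q5,q7}} V2={{q3},{q5},{q7},{q1,q3},{q1,q7},{q2,q3},{q2,q7},{q3,q4},{q3,q5},{q3,q6},{q3,q7},{q4,q7},{q5,q7},{q1,q2,q7},{q1,q3,q4},{q2,q3,q6},{q2,q4,q7},{q3,q5,q7}} V3={{q4},{q1,q4},{q2,q4},{q3,q4},{q4,q7},{q1,q3,q4},{q2,q4,q7}} V4={{q1},{q2},{q5},{q1,q2},{q1,q3},{q1,q4},{q1,q7},{q2,q3},{q2,q4},{q2,q6},{q2,q7},{q3,q5},{q5,q7},{q1,q2,q7},{q1,q3,q4},{q2,q3,q6},{q2,q4,q7},{q3,q5,q7}}
  V12={{q3},{q1,q3},{q1,q7},{q2,q3},{q3,q4},{q3,q5},{q3,q6},{q3,q7},{q4,q7},{q1,q2,q7},{q1,q3,q4},{q2,q3,q6},{q2,q4,q7},{q3,q5,q7}} V13={{q4},{q1,q4},{q2,q4},{q3,q4},{q4,q7},{q1,q3,q4},{q2,q4,q7}} V14={{q1},{q1,q2},{q1,q3},{q1,q4},{q1,q7},{q2,q3},{q2,q4},{q2,q6},{q3,q5},{q1,q2,q7},{q1,q3,q4},{q2,q3,q6},{q2,q4,q7},{q3,q5,q7}} V23={{q3,q4},{q4,q7},{q1,q3,q4},{q2,q4,q7}} V24={{q5},{q1,q3},{q1,q7},{q2,q3},{q2,q7},{q3,q5},{q5,q7},{q1,q2,q7},{q1,q3,q4},{q2,q3,q6},{q2,q4,q7},{q3,q5,q7}} V34={{q1,q4},{q2,q4},{q1,q3,q4},{q2,q4,q7}}
  V123={{q3,q4},{q4,q7},{q1,q3,q4},{q2,q4,q7}} V124={{q1,q3},{q1,q7},{q2,q3},{q3,q5},{q1,q2,q7},{q1,q3,q4},{q2,q3,q6},{q2,q4,q7},{q3,q5,q7}} V134={{q1,q4},{q2,q4},{q1,q3,q4},{q2,q4,q7}} V234={{q1,q3,q4},{q2,q4,q7}}
  V1234={{q1,q3,q4},{q2,q4,q7}}
components per intersection:
  V1: {{q1},{q3},{q4},{q6},{q1,q2},{q1,q3},{q1,q4},{q1,q7},{q2,q3},{q2,q4},{q2,q6},{q3,q4},{q3,q5},{q3,q6},{q3,q7},{q4,q7},{q1,q2,q7},{q1,q3,q4},{q2,q3,q6},{q2,q4,q7},{q3,q5,q7}}
  V2: {{q3},{q5},{q7},{q1,q3},{q1,q7},{q2,q3},{q2,q7},{q3,q4},{q3,q5},{q3,q6},{q3,q7},{q4,q7},{q5,q7},{q1,q2,q7},{q1,q3,q4},{q2,q3,q6},{q2,q4,q7},{q3,q5,q7}}
  V3: {{q4},{q1,q4},{q2,q4},{q3,q4},{q4,q7},{q1,q3,q4},{q2,q4,q7}}
  V4: {{q1},{q2},{q1,q2},{q1,q3},{q1,q4},{q1,q7},{q2,q3},{q2,q4},{q2,q6},{q2,q7},{q1,q2,q7},{q1,q3,q4},{q2,q3,q6},{q2,q4,q7}} {{q5},{q3,q5},{q5,q7},{q3,q5,q7}}
  V12: {{q3},{q1,q3},{q2,q3},{q3,q4},{q3,q5},{q3,q6},{q3,q7},{q1,q3,q4},{q2,q3,q6},{q3,q5,q7}} {{q1,q7},{q1,q2,q7}} {{q4,q7},{q2,q4,q7}}
  V13: {{q4},{q1,q4},{q2,q4},{q3,q4},{q4,q7},{q1,q3,q4},{q2,q4,q7}}
  V14: {{q1},{q1,q2},{q1,q3},{q1,q4},{q1,q7},{q1,q2,q7},{q1,q3,q4}} {{q2,q3},{q2,q6},{q2,q3,q6}} {{q2,q4},{q2,q4,q7}} {{q3,q5},{q3,q5,q7}}
  V23: {{q3,q4},{q1,q3,q4}} {{q4,q7},{q2,q4,q7}}
  V24: {{q5},{q3,q5},{q5,q7},{q3,q5,q7}} {{q1,q3},{q1,q3,q4}} {{q1,q7},{q2,q7},{q1,q2,q7},{q2,q4,q7}} {{q2,q3},{q2,q3,q6}}
  V34: {{q1,q4},{q1,q3,q4}} {{q2,q4},{q2,q4,q7}}
  V123: {{q3,q4},{q1,q3,q4}} {{q4,q7},{q2,q4,q7}}
  V124: {{q1,q3},{q1,q3,q4}} {{q1,q7},{q1,q2,q7}} {{q2,q3},{q2,q3,q6}} {{q3,q5},{q3,q5,q7}} {{q2,q4,q7}}
  V134: {{q1,q4},{q1,q3,q4}} {{q2,q4},{q2,q4,q7}}
  V234: {{q1,q3,q4}} {{q2,q4,q7}}
  V1234: {{q1,q3,q4}} {{q2,q4,q7}}
C dims 5,16,11,2; δ0: rk 4, SNF 1^4; δ1: rk 9, SNF 1^9; δ2: rk 2, SNF 1^2
degree 0: 5−4−0 = 1 → Ȟ^0 ≅ Z
degree 1: 16−9−4 = 3 → Ȟ^1 ≅ Z^3
degree 2: 11−2−9 = 0 → Ȟ^2 ≅ 0

Ȟ^0 ≅ Z, Ȟ^1 ≅ Z^3 and Ȟ^2 ≅ 0


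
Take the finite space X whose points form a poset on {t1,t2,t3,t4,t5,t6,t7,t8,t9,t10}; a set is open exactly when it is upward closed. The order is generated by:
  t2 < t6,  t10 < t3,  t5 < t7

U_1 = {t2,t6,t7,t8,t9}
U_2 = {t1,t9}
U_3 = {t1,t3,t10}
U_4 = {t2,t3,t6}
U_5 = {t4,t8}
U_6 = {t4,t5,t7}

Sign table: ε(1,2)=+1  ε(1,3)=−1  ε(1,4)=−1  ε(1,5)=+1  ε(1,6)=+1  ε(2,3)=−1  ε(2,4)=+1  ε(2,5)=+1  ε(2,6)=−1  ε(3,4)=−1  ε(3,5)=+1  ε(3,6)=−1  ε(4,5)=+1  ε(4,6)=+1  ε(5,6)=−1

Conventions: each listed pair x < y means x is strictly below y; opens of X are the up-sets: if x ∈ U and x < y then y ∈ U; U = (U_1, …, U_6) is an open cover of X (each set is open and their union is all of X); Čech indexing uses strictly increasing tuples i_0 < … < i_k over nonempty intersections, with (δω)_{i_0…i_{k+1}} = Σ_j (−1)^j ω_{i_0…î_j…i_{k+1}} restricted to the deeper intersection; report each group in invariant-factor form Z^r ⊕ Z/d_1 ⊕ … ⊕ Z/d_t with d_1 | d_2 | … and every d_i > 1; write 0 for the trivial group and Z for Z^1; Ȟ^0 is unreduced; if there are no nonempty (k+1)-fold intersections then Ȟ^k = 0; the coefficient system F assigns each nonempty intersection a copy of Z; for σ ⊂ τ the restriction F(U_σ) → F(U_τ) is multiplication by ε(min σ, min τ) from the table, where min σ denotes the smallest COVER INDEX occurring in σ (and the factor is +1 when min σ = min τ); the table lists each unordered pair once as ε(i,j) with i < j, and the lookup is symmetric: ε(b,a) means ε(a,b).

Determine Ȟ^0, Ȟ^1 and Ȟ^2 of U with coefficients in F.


nerve simplices:
  U12={t9} U14={t2,t6} U15={t8} U16={t7} U23={t1} U34={t3} U56={t4}
C dims 6,7; δ0: rk 6, SNF 1^5·2
degree 0: 6−6−0 = 0 → Ȟ^0 ≅ 0
degree 1: 7−0−6 = 1 plus torsion [2] → Ȟ^1 ≅ Z ⊕ Z/2
degree 2: 0−0−0 = 0 → Ȟ^2 ≅ 0

Ȟ^0(U;F) ≅ 0, Ȟ^1(U;F) ≅ Z ⊕ Z/2, Ȟ^2(U;F) ≅ 0


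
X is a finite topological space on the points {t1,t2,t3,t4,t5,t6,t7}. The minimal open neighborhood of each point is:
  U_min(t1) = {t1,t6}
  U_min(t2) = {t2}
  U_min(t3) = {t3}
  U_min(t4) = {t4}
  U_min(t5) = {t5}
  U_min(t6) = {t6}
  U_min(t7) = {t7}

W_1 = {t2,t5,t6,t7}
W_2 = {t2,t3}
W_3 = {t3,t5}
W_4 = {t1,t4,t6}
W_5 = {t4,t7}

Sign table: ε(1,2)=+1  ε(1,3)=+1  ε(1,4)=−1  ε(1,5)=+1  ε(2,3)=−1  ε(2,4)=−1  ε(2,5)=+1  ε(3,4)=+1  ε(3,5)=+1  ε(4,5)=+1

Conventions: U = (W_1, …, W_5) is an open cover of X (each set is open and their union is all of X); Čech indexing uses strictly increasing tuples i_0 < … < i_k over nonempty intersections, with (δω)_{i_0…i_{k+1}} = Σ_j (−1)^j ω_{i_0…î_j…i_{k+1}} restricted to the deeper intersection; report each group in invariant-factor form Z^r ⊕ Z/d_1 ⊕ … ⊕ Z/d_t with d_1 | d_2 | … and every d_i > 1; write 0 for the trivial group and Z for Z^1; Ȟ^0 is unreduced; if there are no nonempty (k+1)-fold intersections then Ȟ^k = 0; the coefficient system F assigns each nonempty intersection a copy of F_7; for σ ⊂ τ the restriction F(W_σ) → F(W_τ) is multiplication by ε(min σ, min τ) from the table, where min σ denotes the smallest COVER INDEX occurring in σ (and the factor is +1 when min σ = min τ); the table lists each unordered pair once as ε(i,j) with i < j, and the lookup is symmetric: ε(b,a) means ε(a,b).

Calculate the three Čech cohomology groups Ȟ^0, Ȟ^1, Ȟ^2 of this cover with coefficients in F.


nonempty overlaps:
  W12={t2} W13={t5} W14={t6} W15={t7} W23={t3} W45={t4}
C dims 5,6; δ0: rk_F7 5
degree 0: 5−5−0 = 0 → Ȟ^0 ≅ 0
degree 1: 6−0−5 = 1 → Ȟ^1 ≅ Z/7
degree 2: 0−0−0 = 0 → Ȟ^2 ≅ 0

Ȟ^0 ≅ 0, Ȟ^1 ≅ Z/7 and Ȟ^2 ≅ 0


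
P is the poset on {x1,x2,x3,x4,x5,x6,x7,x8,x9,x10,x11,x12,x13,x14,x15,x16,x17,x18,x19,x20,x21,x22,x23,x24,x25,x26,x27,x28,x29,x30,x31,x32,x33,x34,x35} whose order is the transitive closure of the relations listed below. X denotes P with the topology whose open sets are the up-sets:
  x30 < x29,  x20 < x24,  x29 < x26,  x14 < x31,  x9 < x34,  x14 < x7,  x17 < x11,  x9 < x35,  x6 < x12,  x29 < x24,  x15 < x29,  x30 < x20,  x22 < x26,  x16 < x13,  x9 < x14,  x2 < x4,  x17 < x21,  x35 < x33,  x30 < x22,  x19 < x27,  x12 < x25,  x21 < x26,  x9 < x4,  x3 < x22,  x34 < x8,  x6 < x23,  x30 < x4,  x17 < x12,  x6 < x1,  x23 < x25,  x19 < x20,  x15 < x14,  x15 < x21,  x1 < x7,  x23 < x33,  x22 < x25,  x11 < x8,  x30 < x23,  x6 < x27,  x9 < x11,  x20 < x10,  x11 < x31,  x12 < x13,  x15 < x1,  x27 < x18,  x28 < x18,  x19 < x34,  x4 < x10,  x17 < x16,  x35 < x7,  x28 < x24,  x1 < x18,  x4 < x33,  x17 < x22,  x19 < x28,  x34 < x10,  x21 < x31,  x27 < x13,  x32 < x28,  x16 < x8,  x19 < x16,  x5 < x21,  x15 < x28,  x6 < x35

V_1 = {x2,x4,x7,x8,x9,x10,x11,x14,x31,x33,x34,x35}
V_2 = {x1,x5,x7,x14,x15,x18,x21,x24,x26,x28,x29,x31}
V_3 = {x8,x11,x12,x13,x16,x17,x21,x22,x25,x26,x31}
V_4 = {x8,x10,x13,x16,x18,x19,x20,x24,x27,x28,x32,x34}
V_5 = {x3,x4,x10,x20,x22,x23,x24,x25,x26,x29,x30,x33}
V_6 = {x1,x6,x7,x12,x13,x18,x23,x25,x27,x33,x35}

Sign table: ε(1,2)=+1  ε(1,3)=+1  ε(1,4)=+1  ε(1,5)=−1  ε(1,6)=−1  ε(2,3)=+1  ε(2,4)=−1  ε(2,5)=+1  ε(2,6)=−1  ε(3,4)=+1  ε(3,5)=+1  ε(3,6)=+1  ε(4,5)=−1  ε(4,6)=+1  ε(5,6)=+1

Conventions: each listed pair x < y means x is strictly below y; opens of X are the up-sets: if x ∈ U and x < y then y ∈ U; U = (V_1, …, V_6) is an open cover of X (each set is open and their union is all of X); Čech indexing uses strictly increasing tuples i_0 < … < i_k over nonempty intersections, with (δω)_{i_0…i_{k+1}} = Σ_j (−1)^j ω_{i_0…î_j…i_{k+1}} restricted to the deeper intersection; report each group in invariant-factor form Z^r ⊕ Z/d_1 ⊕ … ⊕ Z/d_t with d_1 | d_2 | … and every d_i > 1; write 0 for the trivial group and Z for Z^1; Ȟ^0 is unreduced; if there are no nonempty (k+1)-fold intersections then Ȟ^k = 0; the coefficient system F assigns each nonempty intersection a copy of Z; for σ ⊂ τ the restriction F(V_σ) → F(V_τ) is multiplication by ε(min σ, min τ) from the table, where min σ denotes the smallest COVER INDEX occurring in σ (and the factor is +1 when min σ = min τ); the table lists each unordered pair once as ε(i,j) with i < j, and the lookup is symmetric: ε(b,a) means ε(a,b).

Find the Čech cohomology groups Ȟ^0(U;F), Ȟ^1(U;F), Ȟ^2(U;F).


cover nerve:
  V12={x7,x14,x31} V13={x8,x11,x31} V14={x8,x10,x34} V15={x4,x10,x33} V16={x7,x33,x35} V23={x21,x26,x31} V24={x18,x24,x28} V25={x24,x26,x29} V26={x1,x7,x18} V34={x8,x13,x16} V35={x22,x25,x26} V36={x12,x13,x25} V45={x10,x20,x24} V46={x13,x18,x27} V56={x23,x25,x33}
  V123={x31} V126={x7} V134={x8} V145={x10} V156={x33} V235={x26} V245={x24} V246={x18} V346={x13} V356={x25}
C dims 6,15,10; δ0: rk 6, SNF 1^5·2; δ1: rk 9, SNF 1^9
Ȟ^0: (6−6)−0=0 ⇒ 0
Ȟ^1: (15−9)−6=0 plus torsion [2] ⇒ Z/2
Ȟ^2: (10−0)−9=1 ⇒ Z

Ȟ^0 = 0, Ȟ^1 = Z/2, Ȟ^2 = Z


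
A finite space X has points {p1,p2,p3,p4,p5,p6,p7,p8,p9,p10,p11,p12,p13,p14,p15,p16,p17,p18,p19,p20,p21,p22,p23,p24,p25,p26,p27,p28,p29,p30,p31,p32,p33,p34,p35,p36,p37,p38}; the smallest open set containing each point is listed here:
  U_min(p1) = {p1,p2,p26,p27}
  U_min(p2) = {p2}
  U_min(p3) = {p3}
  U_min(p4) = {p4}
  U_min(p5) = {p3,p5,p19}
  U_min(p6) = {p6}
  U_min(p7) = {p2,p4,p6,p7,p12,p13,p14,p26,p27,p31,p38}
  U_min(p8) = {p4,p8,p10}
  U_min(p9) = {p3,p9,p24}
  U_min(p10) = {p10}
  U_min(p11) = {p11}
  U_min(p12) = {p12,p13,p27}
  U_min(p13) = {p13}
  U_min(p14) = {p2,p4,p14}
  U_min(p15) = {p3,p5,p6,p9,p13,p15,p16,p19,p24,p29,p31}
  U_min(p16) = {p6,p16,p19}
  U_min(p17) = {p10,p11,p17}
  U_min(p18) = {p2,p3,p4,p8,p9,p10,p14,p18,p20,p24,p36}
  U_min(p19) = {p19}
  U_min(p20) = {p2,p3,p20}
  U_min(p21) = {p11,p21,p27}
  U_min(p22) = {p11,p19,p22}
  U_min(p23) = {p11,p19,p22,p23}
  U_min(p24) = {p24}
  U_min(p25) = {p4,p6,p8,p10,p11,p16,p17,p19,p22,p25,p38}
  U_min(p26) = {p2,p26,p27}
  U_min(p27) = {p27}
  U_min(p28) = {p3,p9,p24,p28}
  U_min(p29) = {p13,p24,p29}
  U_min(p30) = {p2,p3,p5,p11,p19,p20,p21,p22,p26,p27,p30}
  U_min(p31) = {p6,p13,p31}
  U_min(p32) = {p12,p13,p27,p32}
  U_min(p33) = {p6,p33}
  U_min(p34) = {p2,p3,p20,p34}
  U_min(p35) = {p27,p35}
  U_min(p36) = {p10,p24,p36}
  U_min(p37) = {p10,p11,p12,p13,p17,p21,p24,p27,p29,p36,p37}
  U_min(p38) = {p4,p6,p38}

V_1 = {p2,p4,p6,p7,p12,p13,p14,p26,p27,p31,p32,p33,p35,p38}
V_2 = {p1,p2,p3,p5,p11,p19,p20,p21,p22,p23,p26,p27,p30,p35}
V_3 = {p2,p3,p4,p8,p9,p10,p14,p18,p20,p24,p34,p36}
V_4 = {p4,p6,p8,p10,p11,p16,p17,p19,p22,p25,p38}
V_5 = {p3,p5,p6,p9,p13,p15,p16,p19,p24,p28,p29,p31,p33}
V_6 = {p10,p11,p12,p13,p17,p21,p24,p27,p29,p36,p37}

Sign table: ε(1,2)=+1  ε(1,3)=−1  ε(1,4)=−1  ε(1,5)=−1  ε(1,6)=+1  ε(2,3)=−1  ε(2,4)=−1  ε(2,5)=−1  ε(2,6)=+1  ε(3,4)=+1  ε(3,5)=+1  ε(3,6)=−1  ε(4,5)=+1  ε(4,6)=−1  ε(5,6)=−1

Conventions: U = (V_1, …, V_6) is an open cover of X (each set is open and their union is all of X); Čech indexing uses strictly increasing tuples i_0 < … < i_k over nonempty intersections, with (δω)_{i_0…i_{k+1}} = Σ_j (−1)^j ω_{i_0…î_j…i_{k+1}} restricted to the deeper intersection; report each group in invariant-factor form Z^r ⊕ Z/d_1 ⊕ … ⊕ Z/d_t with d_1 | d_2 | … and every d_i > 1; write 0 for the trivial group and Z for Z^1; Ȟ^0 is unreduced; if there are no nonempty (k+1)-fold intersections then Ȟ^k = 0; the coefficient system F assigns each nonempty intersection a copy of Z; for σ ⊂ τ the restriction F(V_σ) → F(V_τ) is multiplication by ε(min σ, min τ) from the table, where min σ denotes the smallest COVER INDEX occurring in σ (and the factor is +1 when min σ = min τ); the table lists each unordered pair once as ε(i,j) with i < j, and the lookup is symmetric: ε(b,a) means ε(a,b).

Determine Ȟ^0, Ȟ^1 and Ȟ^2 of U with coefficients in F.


cover nerve:
  V12={p2,p26,p27,p35} V13={p2,p4,p14} V14={p4,p6,p38} V15={p6,p13,p31,p33} V16={p12,p13,p27} V23={p2,p3,p20} V24={p11,p19,p22} V25={p3,p5,p19} V26={p11,p21,p27} V34={p4,p8,p10} V35={p3,p9,p24} V36={p10,p24,p36} V45={p6,p16,p19} V46={p10,p11,p17} V56={p13,p24,p29}
  V123={p2} V126={p27} V134={p4} V145={p6} V156={p13} V235={p3} V245={p19} V246={p11} V346={p10} V356={p24}
C dims 6,15,10; δ0: rk 5, SNF 1^5; δ1: rk 10, SNF 1^9·2
Ȟ^0: (6−5)−0=1 ⇒ Z
Ȟ^1: (15−10)−5=0 ⇒ 0
Ȟ^2: (10−0)−10=0 plus torsion [2] ⇒ Z/2

Ȟ^0 ≅ Z, Ȟ^1 ≅ 0 and Ȟ^2 ≅ Z/2


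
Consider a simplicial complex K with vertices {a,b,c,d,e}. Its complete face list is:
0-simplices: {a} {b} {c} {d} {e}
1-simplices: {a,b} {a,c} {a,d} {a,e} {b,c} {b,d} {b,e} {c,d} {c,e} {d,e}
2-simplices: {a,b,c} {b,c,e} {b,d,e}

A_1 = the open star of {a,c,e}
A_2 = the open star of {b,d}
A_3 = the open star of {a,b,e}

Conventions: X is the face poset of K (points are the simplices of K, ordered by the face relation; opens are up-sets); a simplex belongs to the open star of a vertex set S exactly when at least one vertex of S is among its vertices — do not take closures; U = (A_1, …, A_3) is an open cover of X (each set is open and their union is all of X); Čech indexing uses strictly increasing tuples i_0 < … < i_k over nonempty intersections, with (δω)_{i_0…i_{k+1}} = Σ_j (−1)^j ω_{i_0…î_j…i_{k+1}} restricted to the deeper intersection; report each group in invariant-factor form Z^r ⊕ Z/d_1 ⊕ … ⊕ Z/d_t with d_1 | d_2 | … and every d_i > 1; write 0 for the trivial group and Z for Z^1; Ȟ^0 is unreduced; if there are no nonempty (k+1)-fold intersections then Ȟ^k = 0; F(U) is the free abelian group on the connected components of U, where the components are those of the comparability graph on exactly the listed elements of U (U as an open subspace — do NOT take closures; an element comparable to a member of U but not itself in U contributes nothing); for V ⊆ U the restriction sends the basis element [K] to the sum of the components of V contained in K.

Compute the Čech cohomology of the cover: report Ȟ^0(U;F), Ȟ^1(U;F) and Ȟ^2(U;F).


Ȟ^0 = Z,  Ȟ^1 = Z^2,  Ȟ^2 = 0

cover nerve:
  A1={{a},{c},{e},{a,b},{a,c},{a,d},{a,e},{b,c},{b,e},{c,d},{c,e},{d,e},{a,b,c},{b,c,e},{b,d,e}} A2={{b},{d},{a,b},{a,d},{b,c},{b,d},{b,e},{c,d},{d,e},{a,b,c},{b,c,e},{b,d,e}} A3={{a},{b},{e},{a,b},{a,c},{a,d},{a,e},{b,c},{b,d},{b,e},{c,e},{d,e},{a,b,c},{b,c,e},{b,d,e}}
  A12={{a,b},{a,d},{b,c},{b,e},{c,d},{d,e},{a,b,c},{b,c,e},{b,d,e}} A13={{a},{e},{a,b},{a,c},{a,d},{a,e},{b,c},{b,e},{c,e},{d,e},{a,b,c},{b,c,e},{b,d,e}} A23={{b},{a,b},{a,d},{b,c},{b,d},{b,e},{d,e},{a,b,c},{b,c,e},{b,d,e}}
  A123={{a,b},{a,d},{b,c},{b,e},{d,e},{a,b,c},{b,c,e},{b,d,e}}
components per intersection:
  A1: {{a},{c},{e},{a,b},{a,c},{a,d},{a,e},{b,c},{b,e},{c,d},{c,e},{d,e},{a,b,c},{b,c,e},{b,d,e}}
  A2: {{b},{d},{a,b},{a,d},{b,c},{b,d},{b,e},{c,d},{d,e},{a,b,c},{b,c,e},{b,d,e}}
  A3: {{a},{b},{e},{a,b},{a,c},{a,d},{a,e},{b,c},{b,d},{b,e},{c,e},{d,e},{a,b,c},{b,c,e},{b,d,e}}
  A12: {{a,b},{b,c},{b,e},{d,e},{a,b,c},{b,c,e},{b,d,e}} {{a,d}} {{c,d}}
  A13: {{a},{e},{a,b},{a,c},{a,d},{a,e},{b,c},{b,e},{c,e},{d,e},{a,b,c},{b,c,e},{b,d,e}}
  A23: {{b},{a,b},{b,c},{b,d},{b,e},{d,e},{a,b,c},{b,c,e},{b,d,e}} {{a,d}}
  A123: {{a,b},{b,c},{b,e},{d,e},{a,b,c},{b,c,e},{b,d,e}} {{a,d}}
C dims 3,6,2; δ0: rk 2, SNF 1^2; δ1: rk 2, SNF 1^2
Ȟ^0: (3−2)−0=1 ⇒ Z
Ȟ^1: (6−2)−2=2 ⇒ Z^2
Ȟ^2: (2−0)−2=0 ⇒ 0
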